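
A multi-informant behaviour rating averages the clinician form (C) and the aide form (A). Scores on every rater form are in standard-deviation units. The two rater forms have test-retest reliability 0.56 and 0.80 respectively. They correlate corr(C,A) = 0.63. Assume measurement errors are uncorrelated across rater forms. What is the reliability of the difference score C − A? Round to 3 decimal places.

Var(C−A) = 1 + 1 − 2·0.63 = 2 − 1.26 = 0.74.
With uncorrelated errors the cross-covariances are all true-score covariance, so they carry over unchanged; only the diagonal terms shrink to ρᵢσᵢ².
True-score variance = [0.56 + 0.80] − 1.26 = 1.36 − 1.26 = 0.1.
Reliability = 0.1 / 0.74 = 0.135.

0.135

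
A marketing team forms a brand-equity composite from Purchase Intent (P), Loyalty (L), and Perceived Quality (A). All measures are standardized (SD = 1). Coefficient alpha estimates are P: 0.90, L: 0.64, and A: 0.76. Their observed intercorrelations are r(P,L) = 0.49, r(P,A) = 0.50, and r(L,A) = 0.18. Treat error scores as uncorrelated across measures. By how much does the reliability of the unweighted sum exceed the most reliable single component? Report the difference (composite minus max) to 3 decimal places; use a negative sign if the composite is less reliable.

Var(sum) = 3 + 2.34 = 5.34; true-score variance = 2.3 + 2.34 = 4.64; composite reliability = 0.8689.
Max component reliability = 0.9000.
Difference = 0.8689 − 0.9000 = -0.031.

-0.031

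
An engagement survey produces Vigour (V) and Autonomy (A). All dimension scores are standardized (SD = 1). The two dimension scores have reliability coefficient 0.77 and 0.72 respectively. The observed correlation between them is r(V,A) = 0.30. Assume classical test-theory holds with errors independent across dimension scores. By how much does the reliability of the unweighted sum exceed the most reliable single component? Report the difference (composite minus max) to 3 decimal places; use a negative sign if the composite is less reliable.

0.034

Var(sum) = 2 + 0.6 = 2.6; true-score variance = 1.49 + 0.6 = 2.09; composite reliability = 0.8038.
Max component reliability = 0.7700.
Difference = 0.8038 − 0.7700 = 0.034.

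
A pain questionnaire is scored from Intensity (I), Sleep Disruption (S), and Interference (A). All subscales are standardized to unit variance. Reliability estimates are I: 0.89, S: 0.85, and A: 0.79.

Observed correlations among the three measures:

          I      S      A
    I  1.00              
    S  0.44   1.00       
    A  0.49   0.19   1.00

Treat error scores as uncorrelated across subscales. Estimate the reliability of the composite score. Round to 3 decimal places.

0.910

Var(I+S+A) = 3 + 2·[0.44 + 0.49 + 0.19] = 3 + 2.24 = 5.24.
Because errors are independent across components, Cov(Tᵢ,Tⱼ) = Cov(Xᵢ,Xⱼ); the off-diagonal part of the true-score variance is the same as above.
True-score variance = [0.89 + 0.85 + 0.79] + 2.24 = 2.53 + 2.24 = 4.77.
Reliability = 4.77 / 5.24 = 0.910.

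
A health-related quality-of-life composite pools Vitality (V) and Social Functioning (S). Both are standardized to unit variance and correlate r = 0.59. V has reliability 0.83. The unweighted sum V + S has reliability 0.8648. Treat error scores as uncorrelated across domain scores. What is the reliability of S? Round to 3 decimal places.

Var(V+S) = 2 + 2·0.59 = 3.180.
True-score variance = ρ_V + ρ_S + 2·0.59, so 0.8648 = (0.83 + ρ_S + 1.18) / 3.180.
ρ_S = 0.8648·3.180 − 0.83 − 1.18 = 0.740.

0.740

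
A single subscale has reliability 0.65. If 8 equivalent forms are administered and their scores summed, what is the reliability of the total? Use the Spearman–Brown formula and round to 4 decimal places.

ρ_k = kρ / (1 + (k−1)ρ) = 8·0.65 / (1 + 7·0.65) = 5.200 / 5.550 = 0.9369.

0.9369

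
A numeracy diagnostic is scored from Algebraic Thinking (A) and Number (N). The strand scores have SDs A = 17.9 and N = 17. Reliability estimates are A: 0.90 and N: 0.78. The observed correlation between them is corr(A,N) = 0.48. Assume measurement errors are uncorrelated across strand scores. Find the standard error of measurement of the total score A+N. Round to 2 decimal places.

Var(total) = 609.41 + 292.128 = 901.538.
True-score variance = 513.789 + 292.128 = 805.917, so reliability = 0.8939.
Error variance = 901.538 − 805.917 = 95.621; SEM = √95.621 = 9.78.

9.78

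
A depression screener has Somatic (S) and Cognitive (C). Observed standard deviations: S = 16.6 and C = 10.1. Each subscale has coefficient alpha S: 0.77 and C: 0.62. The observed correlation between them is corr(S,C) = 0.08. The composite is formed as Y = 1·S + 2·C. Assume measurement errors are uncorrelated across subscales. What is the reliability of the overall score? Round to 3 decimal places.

Var(Y) = 16.6² + 2²·10.1² + 2·[2·16.6·10.1·0.08] = 683.6 + 53.6512 = 737.251.
With uncorrelated errors the cross-covariances are all true-score covariance, so they carry over unchanged; only the diagonal terms shrink to ρᵢσᵢ².
True-score variance = [16.6²·0.77 + 2²·10.1²·0.62] + 53.6512 = 465.166 + 53.6512 = 518.817.
Reliability = 518.817 / 737.251 = 0.704.

0.704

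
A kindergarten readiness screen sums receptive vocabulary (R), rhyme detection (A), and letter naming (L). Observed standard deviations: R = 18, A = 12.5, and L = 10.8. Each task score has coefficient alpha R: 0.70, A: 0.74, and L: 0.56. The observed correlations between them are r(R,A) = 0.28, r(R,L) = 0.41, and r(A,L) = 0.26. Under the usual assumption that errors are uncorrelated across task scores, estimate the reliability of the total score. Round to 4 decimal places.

Var(R+A+L) = 18² + 12.5² + 10.8² + 2·[18·12.5·0.28 + 18·10.8·0.41 + 12.5·10.8·0.26] = 596.89 + 355.608 = 952.498.
Under uncorrelated errors the observed covariances equal the true-score covariances, so only the own-variance terms attenuate.
True-score variance = [18²·0.70 + 12.5²·0.74 + 10.8²·0.56] + 355.608 = 407.743 + 355.608 = 763.351.
Reliability = 763.351 / 952.498 = 0.8014.

0.8014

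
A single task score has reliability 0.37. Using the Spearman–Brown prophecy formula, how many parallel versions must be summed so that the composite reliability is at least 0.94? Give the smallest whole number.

27

k ≥ ρ*(1−ρ₁)/(ρ₁(1−ρ*)) = 0.94·0.63 / (0.37·0.06) = 26.676.
Smallest integer k = 27.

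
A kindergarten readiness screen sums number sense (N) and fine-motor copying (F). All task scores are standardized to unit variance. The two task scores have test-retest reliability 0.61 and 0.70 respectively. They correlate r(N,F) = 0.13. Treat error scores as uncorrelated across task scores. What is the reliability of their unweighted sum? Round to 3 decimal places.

Var(N+F) = 2 + 2·[0.13] = 2 + 0.26 = 2.26.
Because errors are independent across components, Cov(Tᵢ,Tⱼ) = Cov(Xᵢ,Xⱼ); the off-diagonal part of the true-score variance is the same as above.
True-score variance = [0.61 + 0.70] + 0.26 = 1.31 + 0.26 = 1.57.
Reliability = 1.57 / 2.26 = 0.695.

0.695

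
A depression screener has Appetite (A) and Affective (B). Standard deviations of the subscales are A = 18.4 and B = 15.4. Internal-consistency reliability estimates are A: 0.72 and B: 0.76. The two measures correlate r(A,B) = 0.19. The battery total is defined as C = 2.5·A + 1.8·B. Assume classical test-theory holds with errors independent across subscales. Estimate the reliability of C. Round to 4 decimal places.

0.7694

Var(C) = 2.5²·18.4² + 1.8²·15.4² + 2·[4.5·18.4·15.4·0.19] = 2884.4 + 484.546 = 3368.94.
Because errors are independent across components, Cov(Tᵢ,Tⱼ) = Cov(Xᵢ,Xⱼ); the off-diagonal part of the true-score variance is the same as above.
True-score variance = [2.5²·18.4²·0.72 + 1.8²·15.4²·0.76] + 484.546 = 2107.5 + 484.546 = 2592.05.
Reliability = 2592.05 / 3368.94 = 0.7694.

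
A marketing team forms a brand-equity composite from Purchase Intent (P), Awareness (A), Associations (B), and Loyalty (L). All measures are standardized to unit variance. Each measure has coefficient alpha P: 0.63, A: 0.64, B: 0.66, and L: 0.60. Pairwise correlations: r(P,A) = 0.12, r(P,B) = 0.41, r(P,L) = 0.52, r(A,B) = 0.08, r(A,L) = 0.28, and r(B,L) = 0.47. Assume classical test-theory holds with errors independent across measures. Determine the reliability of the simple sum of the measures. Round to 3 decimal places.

Var(P+A+B+L) = 4 + 2·[0.12 + 0.41 + 0.52 + 0.08 + 0.28 + 0.47] = 4 + 3.76 = 7.76.
With uncorrelated errors the cross-covariances are all true-score covariance, so they carry over unchanged; only the diagonal terms shrink to ρᵢσᵢ².
True-score variance = [0.63 + 0.64 + 0.66 + 0.60] + 3.76 = 2.53 + 3.76 = 6.29.
Reliability = 6.29 / 7.76 = 0.811.

0.811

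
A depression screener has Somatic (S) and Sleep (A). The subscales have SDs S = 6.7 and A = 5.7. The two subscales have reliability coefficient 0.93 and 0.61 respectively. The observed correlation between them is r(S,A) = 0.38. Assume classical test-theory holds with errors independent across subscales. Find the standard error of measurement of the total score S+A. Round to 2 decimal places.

3.98

Var(total) = 77.38 + 29.0244 = 106.404.
True-score variance = 61.5666 + 29.0244 = 90.591, so reliability = 0.8514.
Error variance = 106.404 − 90.591 = 15.8134; SEM = √15.8134 = 3.98.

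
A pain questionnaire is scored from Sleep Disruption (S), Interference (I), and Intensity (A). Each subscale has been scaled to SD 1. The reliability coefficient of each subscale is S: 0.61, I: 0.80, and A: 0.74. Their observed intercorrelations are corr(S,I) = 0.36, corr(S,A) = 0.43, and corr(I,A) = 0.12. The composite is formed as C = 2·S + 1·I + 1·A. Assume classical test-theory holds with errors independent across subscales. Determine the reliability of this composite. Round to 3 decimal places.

0.785

Var(C) = 2² + 1 + 1 + 2·[2·0.36 + 2·0.43 + 0.12] = 6 + 3.4 = 9.4.
Because errors are independent across components, Cov(Tᵢ,Tⱼ) = Cov(Xᵢ,Xⱼ); the off-diagonal part of the true-score variance is the same as above.
True-score variance = [2²·0.61 + 0.80 + 0.74] + 3.4 = 3.98 + 3.4 = 7.38.
Reliability = 7.38 / 9.4 = 0.785.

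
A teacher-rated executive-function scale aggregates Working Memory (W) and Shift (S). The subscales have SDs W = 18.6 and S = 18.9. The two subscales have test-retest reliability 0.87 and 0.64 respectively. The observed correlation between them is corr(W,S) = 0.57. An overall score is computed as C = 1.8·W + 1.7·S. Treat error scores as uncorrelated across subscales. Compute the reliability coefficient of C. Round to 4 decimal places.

0.8469

Var(C) = 1.8²·18.6² + 1.7²·18.9² + 2·[3.06·18.6·18.9·0.57] = 2153.25 + 1226.31 = 3379.56.
With uncorrelated errors the cross-covariances are all true-score covariance, so they carry over unchanged; only the diagonal terms shrink to ρᵢσᵢ².
True-score variance = [1.8²·18.6²·0.87 + 1.7²·18.9²·0.64] + 1226.31 = 1635.89 + 1226.31 = 2862.2.
Reliability = 2862.2 / 3379.56 = 0.8469.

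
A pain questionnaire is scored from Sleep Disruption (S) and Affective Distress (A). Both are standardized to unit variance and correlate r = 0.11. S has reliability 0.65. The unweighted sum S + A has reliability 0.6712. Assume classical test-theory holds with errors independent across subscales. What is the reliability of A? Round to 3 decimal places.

0.620

Var(S+A) = 2 + 2·0.11 = 2.220.
True-score variance = ρ_S + ρ_A + 2·0.11, so 0.6712 = (0.65 + ρ_A + 0.22) / 2.220.
ρ_A = 0.6712·2.220 − 0.65 − 0.22 = 0.620.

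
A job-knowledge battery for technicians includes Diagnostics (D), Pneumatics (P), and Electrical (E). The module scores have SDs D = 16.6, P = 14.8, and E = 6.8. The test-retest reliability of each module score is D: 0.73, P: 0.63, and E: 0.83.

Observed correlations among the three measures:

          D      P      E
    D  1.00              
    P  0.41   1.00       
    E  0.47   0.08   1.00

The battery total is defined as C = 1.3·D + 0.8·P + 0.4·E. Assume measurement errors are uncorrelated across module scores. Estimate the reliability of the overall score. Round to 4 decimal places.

0.7975

Var(C) = 1.3²·16.6² + 0.8²·14.8² + 0.4²·6.8² + 2·[1.04·16.6·14.8·0.41 + 0.52·16.6·6.8·0.47 + 0.32·14.8·6.8·0.08] = 613.28 + 269.844 = 883.125.
With uncorrelated errors the cross-covariances are all true-score covariance, so they carry over unchanged; only the diagonal terms shrink to ρᵢσᵢ².
True-score variance = [1.3²·16.6²·0.73 + 0.8²·14.8²·0.63 + 0.4²·6.8²·0.83] + 269.844 = 434.416 + 269.844 = 704.26.
Reliability = 704.26 / 883.125 = 0.7975.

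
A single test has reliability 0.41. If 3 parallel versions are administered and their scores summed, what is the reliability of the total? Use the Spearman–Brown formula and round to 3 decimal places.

ρ_k = kρ / (1 + (k−1)ρ) = 3·0.41 / (1 + 2·0.41) = 1.230 / 1.820 = 0.676.

0.676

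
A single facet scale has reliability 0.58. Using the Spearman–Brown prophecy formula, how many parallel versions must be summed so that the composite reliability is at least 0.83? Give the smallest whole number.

4

k ≥ ρ*(1−ρ₁)/(ρ₁(1−ρ*)) = 0.83·0.42 / (0.58·0.17) = 3.535.
Smallest integer k = 4.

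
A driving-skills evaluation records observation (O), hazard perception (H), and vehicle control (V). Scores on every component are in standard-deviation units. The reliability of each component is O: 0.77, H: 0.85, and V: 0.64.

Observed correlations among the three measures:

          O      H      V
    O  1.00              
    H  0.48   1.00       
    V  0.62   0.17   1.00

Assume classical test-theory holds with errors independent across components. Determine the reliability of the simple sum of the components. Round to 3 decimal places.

0.866

Var(O+H+V) = 3 + 2·[0.48 + 0.62 + 0.17] = 3 + 2.54 = 5.54.
With uncorrelated errors the cross-covariances are all true-score covariance, so they carry over unchanged; only the diagonal terms shrink to ρᵢσᵢ².
True-score variance = [0.77 + 0.85 + 0.64] + 2.54 = 2.26 + 2.54 = 4.8.
Reliability = 4.8 / 5.54 = 0.866.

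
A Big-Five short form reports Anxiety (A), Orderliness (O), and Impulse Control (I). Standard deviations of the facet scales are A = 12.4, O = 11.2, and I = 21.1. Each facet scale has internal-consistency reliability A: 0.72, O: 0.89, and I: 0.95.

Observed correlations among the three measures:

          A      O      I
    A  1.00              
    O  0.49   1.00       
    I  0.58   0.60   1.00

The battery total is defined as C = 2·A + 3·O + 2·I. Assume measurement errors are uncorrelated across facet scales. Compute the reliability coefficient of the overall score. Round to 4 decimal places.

Var(C) = 2²·12.4² + 3²·11.2² + 2²·21.1² + 2·[6·12.4·11.2·0.49 + 4·12.4·21.1·0.58 + 6·11.2·21.1·0.60] = 3524.84 + 3732.13 = 7256.97.
Because errors are independent across components, Cov(Tᵢ,Tⱼ) = Cov(Xᵢ,Xⱼ); the off-diagonal part of the true-score variance is the same as above.
True-score variance = [2²·12.4²·0.72 + 3²·11.2²·0.89 + 2²·21.1²·0.95] + 3732.13 = 3139.4 + 3732.13 = 6871.53.
Reliability = 6871.53 / 7256.97 = 0.9469.

0.9469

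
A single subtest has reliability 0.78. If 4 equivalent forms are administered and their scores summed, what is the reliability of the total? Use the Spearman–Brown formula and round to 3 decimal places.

0.934

ρ_k = kρ / (1 + (k−1)ρ) = 4·0.78 / (1 + 3·0.78) = 3.120 / 3.340 = 0.934.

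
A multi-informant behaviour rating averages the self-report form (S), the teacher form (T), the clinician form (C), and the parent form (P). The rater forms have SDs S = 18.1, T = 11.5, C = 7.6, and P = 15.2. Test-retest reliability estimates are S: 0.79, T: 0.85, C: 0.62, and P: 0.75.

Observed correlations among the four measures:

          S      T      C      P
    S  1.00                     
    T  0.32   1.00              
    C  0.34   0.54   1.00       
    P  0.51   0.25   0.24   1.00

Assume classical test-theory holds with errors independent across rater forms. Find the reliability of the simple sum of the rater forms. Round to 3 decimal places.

0.887

Var(S+T+C+P) = 18.1² + 11.5² + 7.6² + 15.2² + 2·[18.1·11.5·0.32 + 18.1·7.6·0.34 + 18.1·15.2·0.51 + 11.5·7.6·0.54 + 11.5·15.2·0.25 + 7.6·15.2·0.24] = 748.66 + 744.621 = 1493.28.
With uncorrelated errors the cross-covariances are all true-score covariance, so they carry over unchanged; only the diagonal terms shrink to ρᵢσᵢ².
True-score variance = [18.1²·0.79 + 11.5²·0.85 + 7.6²·0.62 + 15.2²·0.75] + 744.621 = 580.316 + 744.621 = 1324.94.
Reliability = 1324.94 / 1493.28 = 0.887.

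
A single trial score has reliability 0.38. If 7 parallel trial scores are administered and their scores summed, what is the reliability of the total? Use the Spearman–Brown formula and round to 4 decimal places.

0.8110

ρ_k = kρ / (1 + (k−1)ρ) = 7·0.38 / (1 + 6·0.38) = 2.660 / 3.280 = 0.8110.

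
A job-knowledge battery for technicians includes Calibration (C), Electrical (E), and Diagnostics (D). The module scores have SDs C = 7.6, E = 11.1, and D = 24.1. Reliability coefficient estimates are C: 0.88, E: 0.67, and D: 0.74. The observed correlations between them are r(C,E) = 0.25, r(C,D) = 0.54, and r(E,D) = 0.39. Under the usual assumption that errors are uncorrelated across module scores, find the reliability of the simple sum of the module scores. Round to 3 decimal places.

Var(C+E+D) = 7.6² + 11.1² + 24.1² + 2·[7.6·11.1·0.25 + 7.6·24.1·0.54 + 11.1·24.1·0.39] = 761.78 + 448.651 = 1210.43.
With uncorrelated errors the cross-covariances are all true-score covariance, so they carry over unchanged; only the diagonal terms shrink to ρᵢσᵢ².
True-score variance = [7.6²·0.88 + 11.1²·0.67 + 24.1²·0.74] + 448.651 = 563.179 + 448.651 = 1011.83.
Reliability = 1011.83 / 1210.43 = 0.836.

0.836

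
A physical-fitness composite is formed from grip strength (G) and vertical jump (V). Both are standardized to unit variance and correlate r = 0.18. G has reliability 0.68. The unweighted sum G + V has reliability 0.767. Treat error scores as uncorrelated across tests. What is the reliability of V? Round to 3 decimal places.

0.770

Var(G+V) = 2 + 2·0.18 = 2.360.
True-score variance = ρ_G + ρ_V + 2·0.18, so 0.767 = (0.68 + ρ_V + 0.36) / 2.360.
ρ_V = 0.767·2.360 − 0.68 − 0.36 = 0.770.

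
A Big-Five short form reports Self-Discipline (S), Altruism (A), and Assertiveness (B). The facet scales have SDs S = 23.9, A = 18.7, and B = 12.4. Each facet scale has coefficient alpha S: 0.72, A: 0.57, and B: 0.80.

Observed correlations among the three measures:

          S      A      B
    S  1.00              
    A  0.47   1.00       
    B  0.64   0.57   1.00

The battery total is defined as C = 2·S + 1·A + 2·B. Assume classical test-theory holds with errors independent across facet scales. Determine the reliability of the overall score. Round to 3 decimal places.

Var(C) = 2²·23.9² + 18.7² + 2²·12.4² + 2·[2·23.9·18.7·0.47 + 4·23.9·12.4·0.64 + 2·18.7·12.4·0.57] = 3249.57 + 2886.28 = 6135.85.
With uncorrelated errors the cross-covariances are all true-score covariance, so they carry over unchanged; only the diagonal terms shrink to ρᵢσᵢ².
True-score variance = [2²·23.9²·0.72 + 18.7²·0.57 + 2²·12.4²·0.80] + 2886.28 = 2336.44 + 2886.28 = 5222.72.
Reliability = 5222.72 / 6135.85 = 0.851.

0.851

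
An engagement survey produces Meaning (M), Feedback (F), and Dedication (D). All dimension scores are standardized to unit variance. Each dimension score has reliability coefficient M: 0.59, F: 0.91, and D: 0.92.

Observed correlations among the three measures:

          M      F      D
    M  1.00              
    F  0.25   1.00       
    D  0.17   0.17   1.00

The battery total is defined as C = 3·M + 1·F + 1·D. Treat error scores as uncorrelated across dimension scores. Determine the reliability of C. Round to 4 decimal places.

Var(C) = 3² + 1 + 1 + 2·[3·0.25 + 3·0.17 + 0.17] = 11 + 2.86 = 13.86.
Because errors are independent across components, Cov(Tᵢ,Tⱼ) = Cov(Xᵢ,Xⱼ); the off-diagonal part of the true-score variance is the same as above.
True-score variance = [3²·0.59 + 0.91 + 0.92] + 2.86 = 7.14 + 2.86 = 10.
Reliability = 10 / 13.86 = 0.7215.

0.7215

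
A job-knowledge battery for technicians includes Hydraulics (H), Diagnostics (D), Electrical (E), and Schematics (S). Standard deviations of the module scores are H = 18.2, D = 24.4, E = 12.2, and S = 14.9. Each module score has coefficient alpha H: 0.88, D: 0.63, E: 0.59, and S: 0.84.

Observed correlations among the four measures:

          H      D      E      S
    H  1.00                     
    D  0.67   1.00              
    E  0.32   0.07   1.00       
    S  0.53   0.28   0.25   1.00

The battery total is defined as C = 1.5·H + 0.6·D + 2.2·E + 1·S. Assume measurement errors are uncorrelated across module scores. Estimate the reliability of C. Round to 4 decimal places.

Var(C) = 1.5²·18.2² + 0.6²·24.4² + 2.2²·12.2² + 14.9² + 2·[0.9·18.2·24.4·0.67 + 3.3·18.2·12.2·0.32 + 1.5·18.2·14.9·0.53 + 1.32·24.4·12.2·0.07 + 0.6·24.4·14.9·0.28 + 2.2·12.2·14.9·0.25] = 1902.02 + 1812.81 = 3714.83.
With uncorrelated errors the cross-covariances are all true-score covariance, so they carry over unchanged; only the diagonal terms shrink to ρᵢσᵢ².
True-score variance = [1.5²·18.2²·0.88 + 0.6²·24.4²·0.63 + 2.2²·12.2²·0.59 + 14.9²·0.84] + 1812.81 = 1402.4 + 1812.81 = 3215.21.
Reliability = 3215.21 / 3714.83 = 0.8655.

0.8655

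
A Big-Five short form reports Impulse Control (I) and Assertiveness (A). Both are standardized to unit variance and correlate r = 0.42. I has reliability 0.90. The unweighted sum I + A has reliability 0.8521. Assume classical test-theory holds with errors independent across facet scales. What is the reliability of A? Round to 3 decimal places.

Var(I+A) = 2 + 2·0.42 = 2.840.
True-score variance = ρ_I + ρ_A + 2·0.42, so 0.8521 = (0.90 + ρ_A + 0.84) / 2.840.
ρ_A = 0.8521·2.840 − 0.90 − 0.84 = 0.680.

0.680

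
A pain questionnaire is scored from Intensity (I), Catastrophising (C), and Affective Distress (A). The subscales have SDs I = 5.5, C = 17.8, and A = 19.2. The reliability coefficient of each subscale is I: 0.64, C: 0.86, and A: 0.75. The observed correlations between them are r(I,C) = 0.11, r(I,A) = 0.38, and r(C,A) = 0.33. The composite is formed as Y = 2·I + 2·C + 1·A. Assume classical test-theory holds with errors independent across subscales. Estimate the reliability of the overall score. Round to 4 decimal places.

0.8724

Var(Y) = 2²·5.5² + 2²·17.8² + 19.2² + 2·[4·5.5·17.8·0.11 + 2·5.5·19.2·0.38 + 2·17.8·19.2·0.33] = 1757 + 697.787 = 2454.79.
Under uncorrelated errors the observed covariances equal the true-score covariances, so only the own-variance terms attenuate.
True-score variance = [2²·5.5²·0.64 + 2²·17.8²·0.86 + 19.2²·0.75] + 697.787 = 1443.85 + 697.787 = 2141.64.
Reliability = 2141.64 / 2454.79 = 0.8724.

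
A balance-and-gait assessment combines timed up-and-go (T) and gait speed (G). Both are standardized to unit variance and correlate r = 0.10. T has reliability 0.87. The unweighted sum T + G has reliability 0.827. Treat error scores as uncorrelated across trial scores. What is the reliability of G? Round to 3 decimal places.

0.749

Var(T+G) = 2 + 2·0.10 = 2.200.
True-score variance = ρ_T + ρ_G + 2·0.10, so 0.827 = (0.87 + ρ_G + 0.20) / 2.200.
ρ_G = 0.827·2.200 − 0.87 − 0.20 = 0.749.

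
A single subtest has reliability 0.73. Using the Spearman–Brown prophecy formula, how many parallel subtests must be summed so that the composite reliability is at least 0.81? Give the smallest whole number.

k ≥ ρ*(1−ρ₁)/(ρ₁(1−ρ*)) = 0.81·0.27 / (0.73·0.19) = 1.577.
Smallest integer k = 2.

2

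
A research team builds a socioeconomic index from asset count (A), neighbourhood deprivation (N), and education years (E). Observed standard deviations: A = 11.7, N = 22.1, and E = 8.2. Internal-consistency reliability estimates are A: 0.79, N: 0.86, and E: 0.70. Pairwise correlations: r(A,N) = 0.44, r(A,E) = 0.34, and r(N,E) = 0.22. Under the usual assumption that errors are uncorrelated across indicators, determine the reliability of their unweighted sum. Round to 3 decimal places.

Var(A+N+E) = 11.7² + 22.1² + 8.2² + 2·[11.7·22.1·0.44 + 11.7·8.2·0.34 + 22.1·8.2·0.22] = 692.54 + 372.518 = 1065.06.
With uncorrelated errors the cross-covariances are all true-score covariance, so they carry over unchanged; only the diagonal terms shrink to ρᵢσᵢ².
True-score variance = [11.7²·0.79 + 22.1²·0.86 + 8.2²·0.70] + 372.518 = 575.244 + 372.518 = 947.761.
Reliability = 947.761 / 1065.06 = 0.890.

0.890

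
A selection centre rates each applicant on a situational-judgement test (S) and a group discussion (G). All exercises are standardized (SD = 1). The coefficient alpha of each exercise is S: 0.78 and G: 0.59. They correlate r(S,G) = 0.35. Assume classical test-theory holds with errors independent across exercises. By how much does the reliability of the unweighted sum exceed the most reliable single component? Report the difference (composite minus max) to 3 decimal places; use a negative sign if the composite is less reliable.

-0.013

Var(sum) = 2 + 0.7 = 2.7; true-score variance = 1.37 + 0.7 = 2.07; composite reliability = 0.7667.
Max component reliability = 0.7800.
Difference = 0.7667 − 0.7800 = -0.013.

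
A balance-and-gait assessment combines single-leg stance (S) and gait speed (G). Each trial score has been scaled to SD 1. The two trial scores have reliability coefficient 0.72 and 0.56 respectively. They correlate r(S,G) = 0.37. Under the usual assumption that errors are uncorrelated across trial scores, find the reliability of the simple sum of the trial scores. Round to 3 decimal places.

0.737

Var(S+G) = 2 + 2·[0.37] = 2 + 0.74 = 2.74.
Under uncorrelated errors the observed covariances equal the true-score covariances, so only the own-variance terms attenuate.
True-score variance = [0.72 + 0.56] + 0.74 = 1.28 + 0.74 = 2.02.
Reliability = 2.02 / 2.74 = 0.737.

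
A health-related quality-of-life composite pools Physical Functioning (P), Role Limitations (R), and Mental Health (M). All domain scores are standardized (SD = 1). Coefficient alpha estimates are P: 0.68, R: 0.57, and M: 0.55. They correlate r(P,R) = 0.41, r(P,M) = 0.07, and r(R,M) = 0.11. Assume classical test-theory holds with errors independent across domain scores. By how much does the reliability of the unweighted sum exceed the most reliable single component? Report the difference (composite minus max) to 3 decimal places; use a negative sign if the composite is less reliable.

Var(sum) = 3 + 1.18 = 4.18; true-score variance = 1.8 + 1.18 = 2.98; composite reliability = 0.7129.
Max component reliability = 0.6800.
Difference = 0.7129 − 0.6800 = 0.033.

0.033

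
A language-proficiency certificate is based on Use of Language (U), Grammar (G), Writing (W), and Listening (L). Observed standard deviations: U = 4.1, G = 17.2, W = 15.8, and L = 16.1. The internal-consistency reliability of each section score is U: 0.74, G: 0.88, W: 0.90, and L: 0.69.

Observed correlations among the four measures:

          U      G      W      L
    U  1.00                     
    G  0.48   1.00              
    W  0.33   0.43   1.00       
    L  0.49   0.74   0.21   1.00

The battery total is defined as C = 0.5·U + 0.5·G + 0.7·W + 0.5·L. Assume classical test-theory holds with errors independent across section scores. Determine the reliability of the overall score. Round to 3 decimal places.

0.921

Var(C) = 0.5²·4.1² + 0.5²·17.2² + 0.7²·15.8² + 0.5²·16.1² + 2·[0.25·4.1·17.2·0.48 + 0.35·4.1·15.8·0.33 + 0.25·4.1·16.1·0.49 + 0.35·17.2·15.8·0.43 + 0.25·17.2·16.1·0.74 + 0.35·15.8·16.1·0.21] = 265.289 + 269.715 = 535.004.
With uncorrelated errors the cross-covariances are all true-score covariance, so they carry over unchanged; only the diagonal terms shrink to ρᵢσᵢ².
True-score variance = [0.5²·4.1²·0.74 + 0.5²·17.2²·0.88 + 0.7²·15.8²·0.90 + 0.5²·16.1²·0.69] + 269.715 = 223 + 269.715 = 492.715.
Reliability = 492.715 / 535.004 = 0.921.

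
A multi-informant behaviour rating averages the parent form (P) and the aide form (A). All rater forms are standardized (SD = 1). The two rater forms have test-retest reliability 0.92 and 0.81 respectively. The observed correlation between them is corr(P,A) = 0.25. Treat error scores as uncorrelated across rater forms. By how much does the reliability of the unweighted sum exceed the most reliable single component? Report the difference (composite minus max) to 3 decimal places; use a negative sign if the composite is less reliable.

Var(sum) = 2 + 0.5 = 2.5; true-score variance = 1.73 + 0.5 = 2.23; composite reliability = 0.8920.
Max component reliability = 0.9200.
Difference = 0.8920 − 0.9200 = -0.028.

-0.028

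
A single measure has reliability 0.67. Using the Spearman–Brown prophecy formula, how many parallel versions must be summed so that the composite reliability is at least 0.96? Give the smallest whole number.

12

k ≥ ρ*(1−ρ₁)/(ρ₁(1−ρ*)) = 0.96·0.33 / (0.67·0.04) = 11.821.
Smallest integer k = 12.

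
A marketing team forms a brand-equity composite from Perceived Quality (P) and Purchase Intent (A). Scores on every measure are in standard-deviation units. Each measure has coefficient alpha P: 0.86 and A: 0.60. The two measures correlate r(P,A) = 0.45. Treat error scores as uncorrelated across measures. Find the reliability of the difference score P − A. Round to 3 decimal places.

Var(P−A) = 1 + 1 − 2·0.45 = 2 − 0.9 = 1.1.
Under uncorrelated errors the observed covariances equal the true-score covariances, so only the own-variance terms attenuate.
True-score variance = [0.86 + 0.60] − 0.9 = 1.46 − 0.9 = 0.56.
Reliability = 0.56 / 1.1 = 0.509.

0.509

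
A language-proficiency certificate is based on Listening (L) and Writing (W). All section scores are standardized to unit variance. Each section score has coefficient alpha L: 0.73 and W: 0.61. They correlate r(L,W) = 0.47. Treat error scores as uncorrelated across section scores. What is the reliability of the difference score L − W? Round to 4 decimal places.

Var(L−W) = 1 + 1 − 2·0.47 = 2 − 0.94 = 1.06.
With uncorrelated errors the cross-covariances are all true-score covariance, so they carry over unchanged; only the diagonal terms shrink to ρᵢσᵢ².
True-score variance = [0.73 + 0.61] − 0.94 = 1.34 − 0.94 = 0.4.
Reliability = 0.4 / 1.06 = 0.3774.

0.3774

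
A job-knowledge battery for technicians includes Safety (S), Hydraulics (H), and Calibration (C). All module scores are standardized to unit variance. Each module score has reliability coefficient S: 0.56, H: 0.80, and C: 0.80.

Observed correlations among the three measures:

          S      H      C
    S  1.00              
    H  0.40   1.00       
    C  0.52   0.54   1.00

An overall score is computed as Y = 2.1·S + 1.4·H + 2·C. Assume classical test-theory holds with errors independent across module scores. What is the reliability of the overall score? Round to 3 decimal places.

Var(Y) = 2.1² + 1.4² + 2² + 2·[2.94·0.40 + 4.2·0.52 + 2.8·0.54] = 10.37 + 9.744 = 20.114.
Under uncorrelated errors the observed covariances equal the true-score covariances, so only the own-variance terms attenuate.
True-score variance = [2.1²·0.56 + 1.4²·0.80 + 2²·0.80] + 9.744 = 7.2376 + 9.744 = 16.9816.
Reliability = 16.9816 / 20.114 = 0.844.

0.844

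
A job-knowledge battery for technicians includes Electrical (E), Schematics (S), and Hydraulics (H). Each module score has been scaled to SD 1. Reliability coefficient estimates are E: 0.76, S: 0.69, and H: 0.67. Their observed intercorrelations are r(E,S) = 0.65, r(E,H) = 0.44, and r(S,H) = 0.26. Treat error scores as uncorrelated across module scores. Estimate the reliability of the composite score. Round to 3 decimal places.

0.846

Var(E+S+H) = 3 + 2·[0.65 + 0.44 + 0.26] = 3 + 2.7 = 5.7.
With uncorrelated errors the cross-covariances are all true-score covariance, so they carry over unchanged; only the diagonal terms shrink to ρᵢσᵢ².
True-score variance = [0.76 + 0.69 + 0.67] + 2.7 = 2.12 + 2.7 = 4.82.
Reliability = 4.82 / 5.7 = 0.846.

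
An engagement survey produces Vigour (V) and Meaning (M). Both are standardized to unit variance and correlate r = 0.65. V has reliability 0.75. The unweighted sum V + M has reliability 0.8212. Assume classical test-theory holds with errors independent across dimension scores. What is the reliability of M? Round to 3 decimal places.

Var(V+M) = 2 + 2·0.65 = 3.300.
True-score variance = ρ_V + ρ_M + 2·0.65, so 0.8212 = (0.75 + ρ_M + 1.30) / 3.300.
ρ_M = 0.8212·3.300 − 0.75 − 1.30 = 0.660.

0.660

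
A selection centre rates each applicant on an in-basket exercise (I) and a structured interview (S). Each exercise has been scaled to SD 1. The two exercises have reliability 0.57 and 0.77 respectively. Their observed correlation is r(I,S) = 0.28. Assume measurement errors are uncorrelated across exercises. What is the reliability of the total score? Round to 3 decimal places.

0.742

Var(I+S) = 2 + 2·[0.28] = 2 + 0.56 = 2.56.
With uncorrelated errors the cross-covariances are all true-score covariance, so they carry over unchanged; only the diagonal terms shrink to ρᵢσᵢ².
True-score variance = [0.57 + 0.77] + 0.56 = 1.34 + 0.56 = 1.9.
Reliability = 1.9 / 2.56 = 0.742.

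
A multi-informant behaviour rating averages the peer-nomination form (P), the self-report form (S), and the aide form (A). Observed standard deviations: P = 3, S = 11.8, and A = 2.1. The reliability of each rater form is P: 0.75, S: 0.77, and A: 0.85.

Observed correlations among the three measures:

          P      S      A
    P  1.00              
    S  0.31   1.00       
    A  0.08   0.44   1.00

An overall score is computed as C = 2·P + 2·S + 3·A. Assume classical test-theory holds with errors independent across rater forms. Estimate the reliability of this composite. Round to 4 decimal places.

Var(C) = 2²·3² + 2²·11.8² + 3²·2.1² + 2·[4·3·11.8·0.31 + 6·3·2.1·0.08 + 6·11.8·2.1·0.44] = 632.65 + 224.678 = 857.328.
With uncorrelated errors the cross-covariances are all true-score covariance, so they carry over unchanged; only the diagonal terms shrink to ρᵢσᵢ².
True-score variance = [2²·3²·0.75 + 2²·11.8²·0.77 + 3²·2.1²·0.85] + 224.678 = 489.596 + 224.678 = 714.274.
Reliability = 714.274 / 857.328 = 0.8331.

0.8331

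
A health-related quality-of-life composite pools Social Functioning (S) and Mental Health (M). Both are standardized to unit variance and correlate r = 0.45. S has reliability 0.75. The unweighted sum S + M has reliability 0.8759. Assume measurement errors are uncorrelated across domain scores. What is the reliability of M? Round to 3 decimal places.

Var(S+M) = 2 + 2·0.45 = 2.900.
True-score variance = ρ_S + ρ_M + 2·0.45, so 0.8759 = (0.75 + ρ_M + 0.90) / 2.900.
ρ_M = 0.8759·2.900 − 0.75 − 0.90 = 0.890.

0.890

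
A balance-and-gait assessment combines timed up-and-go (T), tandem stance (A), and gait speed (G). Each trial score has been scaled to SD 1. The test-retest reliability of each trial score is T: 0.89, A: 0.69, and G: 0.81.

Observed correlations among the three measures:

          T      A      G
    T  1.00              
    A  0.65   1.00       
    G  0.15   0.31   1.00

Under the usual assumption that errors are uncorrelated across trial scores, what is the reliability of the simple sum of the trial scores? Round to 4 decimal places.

Var(T+A+G) = 3 + 2·[0.65 + 0.15 + 0.31] = 3 + 2.22 = 5.22.
Under uncorrelated errors the observed covariances equal the true-score covariances, so only the own-variance terms attenuate.
True-score variance = [0.89 + 0.69 + 0.81] + 2.22 = 2.39 + 2.22 = 4.61.
Reliability = 4.61 / 5.22 = 0.8831.

0.8831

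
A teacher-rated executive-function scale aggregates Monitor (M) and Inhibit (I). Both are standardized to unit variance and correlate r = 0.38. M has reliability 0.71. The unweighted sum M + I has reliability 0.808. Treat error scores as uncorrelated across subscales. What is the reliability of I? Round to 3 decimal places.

0.760

Var(M+I) = 2 + 2·0.38 = 2.760.
True-score variance = ρ_M + ρ_I + 2·0.38, so 0.808 = (0.71 + ρ_I + 0.76) / 2.760.
ρ_I = 0.808·2.760 − 0.71 − 0.76 = 0.760.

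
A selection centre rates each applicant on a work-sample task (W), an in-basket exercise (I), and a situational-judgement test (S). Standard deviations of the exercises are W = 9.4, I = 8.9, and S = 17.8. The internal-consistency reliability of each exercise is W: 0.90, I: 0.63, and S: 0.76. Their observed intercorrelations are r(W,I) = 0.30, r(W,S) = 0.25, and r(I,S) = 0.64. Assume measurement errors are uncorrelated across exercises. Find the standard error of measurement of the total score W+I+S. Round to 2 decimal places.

10.69

Var(total) = 484.41 + 336.634 = 821.044.
True-score variance = 370.225 + 336.634 = 706.858, so reliability = 0.8609.
Error variance = 821.044 − 706.858 = 114.185; SEM = √114.185 = 10.69.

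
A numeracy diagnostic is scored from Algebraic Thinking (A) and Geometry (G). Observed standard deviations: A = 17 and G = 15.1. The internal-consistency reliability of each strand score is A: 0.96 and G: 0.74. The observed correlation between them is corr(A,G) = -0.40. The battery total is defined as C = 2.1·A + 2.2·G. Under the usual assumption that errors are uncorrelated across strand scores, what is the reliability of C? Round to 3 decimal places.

0.764

Var(C) = 2.1²·17² + 2.2²·15.1² + 2·[4.62·17·15.1·(-0.40)] = 2378.06 − 948.763 = 1429.3.
With uncorrelated errors the cross-covariances are all true-score covariance, so they carry over unchanged; only the diagonal terms shrink to ρᵢσᵢ².
True-score variance = [2.1²·17²·0.96 + 2.2²·15.1²·0.74] − 948.763 = 2040.15 − 948.763 = 1091.39.
Reliability = 1091.39 / 1429.3 = 0.764.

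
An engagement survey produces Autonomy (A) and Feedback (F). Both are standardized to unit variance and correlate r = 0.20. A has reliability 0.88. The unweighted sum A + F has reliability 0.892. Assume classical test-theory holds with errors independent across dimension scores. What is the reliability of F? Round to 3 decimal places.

Var(A+F) = 2 + 2·0.20 = 2.400.
True-score variance = ρ_A + ρ_F + 2·0.20, so 0.892 = (0.88 + ρ_F + 0.40) / 2.400.
ρ_F = 0.892·2.400 − 0.88 − 0.40 = 0.861.

0.861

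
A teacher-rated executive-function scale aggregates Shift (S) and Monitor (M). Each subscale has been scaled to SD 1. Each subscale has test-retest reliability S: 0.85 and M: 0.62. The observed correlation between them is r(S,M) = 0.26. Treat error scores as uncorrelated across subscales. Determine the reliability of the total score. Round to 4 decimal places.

0.7897

Var(S+M) = 2 + 2·[0.26] = 2 + 0.52 = 2.52.
With uncorrelated errors the cross-covariances are all true-score covariance, so they carry over unchanged; only the diagonal terms shrink to ρᵢσᵢ².
True-score variance = [0.85 + 0.62] + 0.52 = 1.47 + 0.52 = 1.99.
Reliability = 1.99 / 2.52 = 0.7897.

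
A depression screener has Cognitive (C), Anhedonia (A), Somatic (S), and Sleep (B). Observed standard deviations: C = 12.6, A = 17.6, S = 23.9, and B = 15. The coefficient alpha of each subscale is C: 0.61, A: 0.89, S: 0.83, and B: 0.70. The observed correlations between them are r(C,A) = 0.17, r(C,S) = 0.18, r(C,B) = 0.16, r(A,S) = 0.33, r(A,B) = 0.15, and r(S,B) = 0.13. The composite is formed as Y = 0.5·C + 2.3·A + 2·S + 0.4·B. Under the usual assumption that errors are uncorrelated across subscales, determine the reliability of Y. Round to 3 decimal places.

0.894

Var(Y) = 0.5²·12.6² + 2.3²·17.6² + 2²·23.9² + 0.4²·15² + 2·[1.15·12.6·17.6·0.17 + 12.6·23.9·0.18 + 0.2·12.6·15·0.16 + 4.6·17.6·23.9·0.33 + 0.92·17.6·15·0.15 + 0.8·23.9·15·0.13] = 3999.16 + 1631.71 = 5630.87.
Under uncorrelated errors the observed covariances equal the true-score covariances, so only the own-variance terms attenuate.
True-score variance = [0.5²·12.6²·0.61 + 2.3²·17.6²·0.89 + 2²·23.9²·0.83 + 0.4²·15²·0.70] + 1631.71 = 3404.21 + 1631.71 = 5035.92.
Reliability = 5035.92 / 5630.87 = 0.894.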